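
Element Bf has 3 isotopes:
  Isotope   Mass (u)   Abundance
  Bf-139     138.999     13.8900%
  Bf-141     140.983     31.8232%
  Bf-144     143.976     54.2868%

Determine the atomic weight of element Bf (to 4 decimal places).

142.3322 u

Ar = Σ fᵢ·mᵢ = 0.138900 × 138.999 + 0.318232 × 140.983 + 0.542868 × 143.976
= 19.30696 + 44.86530 + 78.15996 = 142.33222 u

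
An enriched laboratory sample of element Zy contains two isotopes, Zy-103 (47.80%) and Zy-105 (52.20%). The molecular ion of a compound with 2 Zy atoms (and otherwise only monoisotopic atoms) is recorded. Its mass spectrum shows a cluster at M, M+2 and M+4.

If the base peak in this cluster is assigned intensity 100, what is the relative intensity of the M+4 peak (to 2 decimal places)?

Binomial terms of (0.4780 + 0.5220)^2: M 0.2285, M+2 0.4990, M+4 0.2725 → M+2 is the base peak.
P(M+2) = C(2,1) × 0.4780^1 × 0.5220^1 = 2 × 0.4780 × 0.5220 = 0.499032 (base)
P(M+4) = C(2,2) × 0.4780^0 × 0.5220^2 = 1 × 1.0000 × 0.272484 = 0.272484
Relative intensity = 0.272484 / 0.499032 × 100 = 54.60

54.60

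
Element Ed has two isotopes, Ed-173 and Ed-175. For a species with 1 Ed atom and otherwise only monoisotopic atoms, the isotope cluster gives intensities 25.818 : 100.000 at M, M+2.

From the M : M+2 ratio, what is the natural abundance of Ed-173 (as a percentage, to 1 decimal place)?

Write p for the Ed-173 fraction. I(M+2)/I(M) = [C(1,1)·p^0·(1−p)] / p^1 = 1·(1−p)/p = 100.000/25.818 = 3.8733
(1−p)/p = 3.8733/1 = 3.8733  ⇒  p = 1/(1 + 3.8733) = 0.2052
Ed-173: 20.5%, Ed-175: 79.5%.

20.5%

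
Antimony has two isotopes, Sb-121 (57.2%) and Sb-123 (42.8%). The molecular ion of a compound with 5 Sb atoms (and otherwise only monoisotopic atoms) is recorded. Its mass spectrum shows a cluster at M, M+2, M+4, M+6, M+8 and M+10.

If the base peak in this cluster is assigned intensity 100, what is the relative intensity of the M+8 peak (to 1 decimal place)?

28.0

Term probabilities: M 0.0612, M+2 0.2291, M+4 0.3428, M+6 0.2565, M+8 0.0960, M+10 0.0144. Base peak = M+4.
P(M+4) = C(5,2) × 0.572^3 × 0.428^2 = 10 × 0.18714925 × 0.183184 = 0.342827 (base)
P(M+8) = C(5,4) × 0.572^1 × 0.428^4 = 5 × 0.5720 × 0.03355638 = 0.095971
Relative intensity = 0.095971 / 0.342827 × 100 = 28.0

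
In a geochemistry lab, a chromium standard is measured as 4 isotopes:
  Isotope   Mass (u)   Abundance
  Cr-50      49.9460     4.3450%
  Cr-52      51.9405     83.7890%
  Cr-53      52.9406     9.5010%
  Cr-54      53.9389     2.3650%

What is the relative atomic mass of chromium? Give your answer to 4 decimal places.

Average mass = Σ (abundance × isotope mass) = 0.043450 × 49.9460 + 0.837890 × 51.9405 + 0.095010 × 52.9406 + 0.023650 × 53.9389
= 2.17015 + 43.52043 + 5.02989 + 1.27565 = 51.99612 u

51.9961 u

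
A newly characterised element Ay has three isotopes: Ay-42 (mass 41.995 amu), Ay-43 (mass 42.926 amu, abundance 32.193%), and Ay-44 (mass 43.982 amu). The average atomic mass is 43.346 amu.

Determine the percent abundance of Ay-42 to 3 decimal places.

14.899%

Let x and y be the fractions of Ay-42 and Ay-44. Then x + y = 1 − 0.32193 = 0.67807 and 41.995x + 43.982y = 43.346 − 0.32193×42.926 = 29.52683282.
Substituting: 41.995x + 43.982(0.67807 − x) = 29.52683282
(41.995 − 43.982)x = -0.29604192  ⇒  x = 0.14899, y = 0.52908
Ay-42: 14.899%, Ay-44: 52.908%.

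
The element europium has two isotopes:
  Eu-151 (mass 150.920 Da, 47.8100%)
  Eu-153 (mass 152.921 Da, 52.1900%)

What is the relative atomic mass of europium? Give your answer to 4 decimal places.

151.9643 Da

Weight each isotope mass by its fractional abundance: 0.478100 × 150.920 + 0.521900 × 152.921
= 72.15485 + 79.80947 = 151.96432 Da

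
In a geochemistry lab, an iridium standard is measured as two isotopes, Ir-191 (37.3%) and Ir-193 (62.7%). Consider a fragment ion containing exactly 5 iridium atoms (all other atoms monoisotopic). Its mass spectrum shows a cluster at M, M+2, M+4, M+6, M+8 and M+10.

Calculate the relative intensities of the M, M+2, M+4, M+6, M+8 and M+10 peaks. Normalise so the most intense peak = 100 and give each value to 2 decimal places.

Expanding (0.373 + 0.627)^5:
P(M) = 0.373^5 = 0.007220
P(M+2) = 5 × 0.373^4 × 0.627^1 = 0.060684
P(M+4) = 10 × 0.373^3 × 0.627^2 = 0.204015
P(M+6) = 10 × 0.373^2 × 0.627^3 = 0.342942
P(M+8) = 5 × 0.373^1 × 0.627^4 = 0.288237
P(M+10) = 0.627^5 = 0.096903
The M+6 peak is largest (0.342942); scaling to 100 gives 2.11 : 17.70 : 59.49 : 100.00 : 84.05 : 28.26.

2.11 : 17.70 : 59.49 : 100.00 : 84.05 : 28.26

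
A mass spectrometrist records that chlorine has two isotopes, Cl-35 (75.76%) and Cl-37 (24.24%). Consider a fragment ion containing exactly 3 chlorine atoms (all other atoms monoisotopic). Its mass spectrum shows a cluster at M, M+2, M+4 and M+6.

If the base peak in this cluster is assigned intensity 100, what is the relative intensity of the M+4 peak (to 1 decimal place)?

30.7

(0.7576 + 0.2424)^3 gives M 0.4348, M+2 0.4174, M+4 0.1335, M+6 0.0142; the largest is M.
P(M) = C(3,0) × 0.7576^3 × 0.2424^0 = 1 × 0.4348304 × 1.0000 = 0.434830 (base)
P(M+4) = C(3,2) × 0.7576^1 × 0.2424^2 = 3 × 0.7576 × 0.05875776 = 0.133545
Relative intensity = 0.133545 / 0.434830 × 100 = 30.7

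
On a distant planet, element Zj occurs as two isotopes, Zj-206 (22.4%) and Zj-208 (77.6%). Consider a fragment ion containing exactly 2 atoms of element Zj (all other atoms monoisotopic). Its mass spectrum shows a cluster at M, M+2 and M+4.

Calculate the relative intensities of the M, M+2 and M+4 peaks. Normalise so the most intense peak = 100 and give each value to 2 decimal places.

Expanding (0.224 + 0.776)^2:
P(M) = 0.224^2 = 0.050176
P(M+2) = 2 × 0.224^1 × 0.776^1 = 0.347648
P(M+4) = 0.776^2 = 0.602176
The M+4 peak is largest (0.602176); scaling to 100 gives 8.33 : 57.73 : 100.00.

8.33 : 57.73 : 100.00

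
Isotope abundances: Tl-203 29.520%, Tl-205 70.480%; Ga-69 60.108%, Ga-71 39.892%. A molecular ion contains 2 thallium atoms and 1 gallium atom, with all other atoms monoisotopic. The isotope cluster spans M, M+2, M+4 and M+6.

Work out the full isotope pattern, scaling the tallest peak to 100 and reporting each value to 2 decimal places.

11.27 : 61.32 : 100.00 : 42.65

Thallium pattern (n=2): 0.08714304 : 0.41611392 : 0.49674304
Gallium pattern (n=1): 0.60108 : 0.39892
Convolve the two distributions (both contribute in 2-u steps):
  M: 0.08714304×0.60108 = 0.052380
  M+2: 0.08714304×0.39892 + 0.41611392×0.60108 = 0.284881
  M+4: 0.41611392×0.39892 + 0.49674304×0.60108 = 0.464578
  M+6: 0.49674304×0.39892 = 0.198161
Scale to base peak (0.464578) = 100: 11.27 : 61.32 : 100.00 : 42.65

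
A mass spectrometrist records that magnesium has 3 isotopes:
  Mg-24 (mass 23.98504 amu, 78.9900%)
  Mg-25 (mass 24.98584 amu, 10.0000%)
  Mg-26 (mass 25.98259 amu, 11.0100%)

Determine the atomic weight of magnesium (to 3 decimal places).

24.305 amu

The abundance-weighted mean is 0.789900 × 23.98504 + 0.100000 × 24.98584 + 0.110100 × 25.98259
= 18.945783 + 2.498584 + 2.860683 = 24.305050 amu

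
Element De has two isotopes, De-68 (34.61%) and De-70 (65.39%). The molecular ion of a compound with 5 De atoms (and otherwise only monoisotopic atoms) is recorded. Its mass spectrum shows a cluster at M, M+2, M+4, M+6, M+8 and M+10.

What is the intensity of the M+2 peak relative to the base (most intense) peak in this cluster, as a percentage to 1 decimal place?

14.0%

Term probabilities: M 0.0050, M+2 0.0469, M+4 0.1773, M+6 0.3349, M+8 0.3164, M+10 0.1196. Base peak = M+6.
P(M+6) = C(5,3) × 0.3461^2 × 0.6539^3 = 10 × 0.11978521 × 0.27959797 = 0.334917 (base)
P(M+2) = C(5,1) × 0.3461^4 × 0.6539^1 = 5 × 0.0143485 × 0.6539 = 0.046912
Relative intensity = 0.046912 / 0.334917 × 100 = 14.0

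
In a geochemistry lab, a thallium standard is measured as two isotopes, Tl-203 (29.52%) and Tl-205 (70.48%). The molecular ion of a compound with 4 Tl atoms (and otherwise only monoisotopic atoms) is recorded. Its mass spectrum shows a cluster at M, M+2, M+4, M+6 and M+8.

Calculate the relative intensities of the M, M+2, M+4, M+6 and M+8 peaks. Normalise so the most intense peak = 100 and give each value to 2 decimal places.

1.84 : 17.54 : 62.83 : 100.00 : 59.69

Each Tl atom is independently Tl-203 (p = 0.2952) or Tl-205 (q = 0.7048); the cluster is the binomial expansion (p + q)^4.
P(M) = 0.2952^4 = 0.007594
P(M+2) = 4 × 0.2952^3 × 0.7048^1 = 0.072523
P(M+4) = 6 × 0.2952^2 × 0.7048^2 = 0.259726
P(M+6) = 4 × 0.2952^1 × 0.7048^3 = 0.413403
P(M+8) = 0.7048^4 = 0.246754
The M+6 peak is largest (0.413403); scaling to 100 gives 1.84 : 17.54 : 62.83 : 100.00 : 59.69.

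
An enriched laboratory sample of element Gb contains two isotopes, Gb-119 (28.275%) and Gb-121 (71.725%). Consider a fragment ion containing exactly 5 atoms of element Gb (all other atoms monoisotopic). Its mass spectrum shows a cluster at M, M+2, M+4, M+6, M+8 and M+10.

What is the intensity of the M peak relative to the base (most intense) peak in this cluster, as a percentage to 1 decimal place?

Binomial terms of (0.28275 + 0.71725)^5: M 0.0018, M+2 0.0229, M+4 0.1163, M+6 0.2950, M+8 0.3742, M+10 0.1898 → M+8 is the base peak.
P(M+8) = C(5,4) × 0.28275^1 × 0.71725^4 = 5 × 0.28275 × 0.26465629 = 0.374158 (base)
P(M) = C(5,0) × 0.28275^5 × 0.71725^0 = 1 × 0.00180723 × 1.0000 = 0.001807
Relative intensity = 0.001807 / 0.374158 × 100 = 0.5

0.5%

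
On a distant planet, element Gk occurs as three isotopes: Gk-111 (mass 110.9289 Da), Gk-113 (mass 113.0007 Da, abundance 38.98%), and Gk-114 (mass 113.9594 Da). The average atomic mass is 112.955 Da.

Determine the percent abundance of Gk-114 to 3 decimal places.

40.208%

Let x and y be the fractions of Gk-111 and Gk-114. Then x + y = 1 − 0.3898 = 0.6102 and 110.9289x + 113.9594y = 112.955 − 0.3898×113.0007 = 68.90732714.
Substituting: 110.9289x + 113.9594(0.6102 − x) = 68.90732714
(110.9289 − 113.9594)x = -0.63069874  ⇒  x = 0.20812, y = 0.40208
Gk-111: 20.812%, Gk-114: 40.208%.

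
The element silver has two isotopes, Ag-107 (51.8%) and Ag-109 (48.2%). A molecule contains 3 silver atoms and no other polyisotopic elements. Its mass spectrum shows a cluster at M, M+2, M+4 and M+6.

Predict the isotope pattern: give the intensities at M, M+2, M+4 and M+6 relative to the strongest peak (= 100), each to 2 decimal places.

35.82 : 100.00 : 93.05 : 28.86

Each Ag atom is independently Ag-107 (p = 0.518) or Ag-109 (q = 0.482); the cluster is the binomial expansion (p + q)^3.
P(M) = 0.518^3 = 0.138992
P(M+2) = 3 × 0.518^2 × 0.482^1 = 0.387997
P(M+4) = 3 × 0.518^1 × 0.482^2 = 0.361031
P(M+6) = 0.482^3 = 0.111980
The M+2 peak is largest (0.387997); scaling to 100 gives 35.82 : 100.00 : 93.05 : 28.86.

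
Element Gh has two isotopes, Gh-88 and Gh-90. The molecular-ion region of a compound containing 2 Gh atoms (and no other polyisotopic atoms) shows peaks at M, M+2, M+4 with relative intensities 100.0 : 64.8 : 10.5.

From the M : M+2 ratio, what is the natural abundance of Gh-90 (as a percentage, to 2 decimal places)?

Let p = fractional abundance of Gh-88. I(M+2)/I(M) = [C(2,1)·p^1·(1−p)] / p^2 = 2·(1−p)/p = 64.8/100.0 = 0.6480
(1−p)/p = 0.6480/2 = 0.3240  ⇒  p = 1/(1 + 0.3240) = 0.7553
Gh-88: 75.53%, Gh-90: 24.47%.

24.47%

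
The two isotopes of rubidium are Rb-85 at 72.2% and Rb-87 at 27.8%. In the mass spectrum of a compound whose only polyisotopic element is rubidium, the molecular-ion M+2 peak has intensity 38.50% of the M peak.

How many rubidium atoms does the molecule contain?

With n Rb atoms, P(M+2)/P(M) = C(n,1)·p^(n−1)q / p^n = n·q/p = n · 0.278/0.722.
n = 0.3850 × 0.722/0.278 = 1.00 ≈ 1

1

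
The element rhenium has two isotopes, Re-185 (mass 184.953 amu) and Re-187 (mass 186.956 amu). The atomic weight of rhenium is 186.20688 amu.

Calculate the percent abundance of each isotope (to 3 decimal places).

Re-185: 37.400%, Re-187: 62.600%

Let x be the fractional abundance of Re-185; then Re-187 has abundance 1 − x.
184.953·x + 186.956·(1 − x) = 186.20688
(184.953 − 186.956)·x = 186.20688 − 186.956
x = -0.74912 / -2.003 = 0.37400 → 37.400% Re-185, 62.600% Re-187.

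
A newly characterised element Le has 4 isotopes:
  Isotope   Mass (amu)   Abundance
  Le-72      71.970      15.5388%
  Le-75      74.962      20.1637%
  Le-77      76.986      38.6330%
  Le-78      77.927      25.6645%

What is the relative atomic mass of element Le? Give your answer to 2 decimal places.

The abundance-weighted mean is 0.155388 × 71.970 + 0.201637 × 74.962 + 0.386330 × 76.986 + 0.256645 × 77.927
= 11.1833 + 15.1151 + 29.7420 + 19.9996 = 76.0400 amu

76.04 amu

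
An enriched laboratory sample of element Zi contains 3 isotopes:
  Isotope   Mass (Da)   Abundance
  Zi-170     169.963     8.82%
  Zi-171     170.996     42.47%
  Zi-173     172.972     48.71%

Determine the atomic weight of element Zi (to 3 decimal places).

171.867 Da

Weight each isotope mass by its fractional abundance: 0.0882 × 169.963 + 0.4247 × 170.996 + 0.4871 × 172.972
= 14.9907 + 72.6220 + 84.2547 = 171.8674 Da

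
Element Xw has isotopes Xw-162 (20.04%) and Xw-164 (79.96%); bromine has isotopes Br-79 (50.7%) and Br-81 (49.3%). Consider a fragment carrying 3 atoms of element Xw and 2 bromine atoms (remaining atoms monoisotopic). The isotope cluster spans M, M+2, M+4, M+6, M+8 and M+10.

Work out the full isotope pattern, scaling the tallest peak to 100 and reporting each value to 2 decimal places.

0.59 : 8.25 : 42.67 : 99.42 : 100.00 : 35.60

Element Xw pattern (n=3): 0.0080481 : 0.09633619 : 0.38438333 : 0.51123238
Bromine pattern (n=2): 0.257049 : 0.499902 : 0.243049
Convolve the two distributions (both contribute in 2-u steps):
  M: 0.0080481×0.257049 = 0.002069
  M+2: 0.0080481×0.499902 + 0.09633619×0.257049 = 0.028786
  M+4: 0.0080481×0.243049 + 0.09633619×0.499902 + 0.38438333×0.257049 = 0.148920
  M+6: 0.09633619×0.243049 + 0.38438333×0.499902 + 0.51123238×0.257049 = 0.346980
  M+8: 0.38438333×0.243049 + 0.51123238×0.499902 = 0.348990
  M+10: 0.51123238×0.243049 = 0.124255
Scale to base peak (0.348990) = 100: 0.59 : 8.25 : 42.67 : 99.42 : 100.00 : 35.60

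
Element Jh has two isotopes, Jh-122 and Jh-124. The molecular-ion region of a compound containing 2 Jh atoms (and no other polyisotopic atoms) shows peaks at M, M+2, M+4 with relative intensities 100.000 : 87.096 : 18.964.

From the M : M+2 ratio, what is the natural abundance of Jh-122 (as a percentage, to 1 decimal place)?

If p is the fraction of Jh that is Jh-122, then I(M+2)/I(M) = [C(2,1)·p^1·(1−p)] / p^2 = 2·(1−p)/p = 87.096/100.000 = 0.8710
(1−p)/p = 0.8710/2 = 0.4355  ⇒  p = 1/(1 + 0.4355) = 0.6966
Jh-122: 69.7%, Jh-124: 30.3%.

69.7%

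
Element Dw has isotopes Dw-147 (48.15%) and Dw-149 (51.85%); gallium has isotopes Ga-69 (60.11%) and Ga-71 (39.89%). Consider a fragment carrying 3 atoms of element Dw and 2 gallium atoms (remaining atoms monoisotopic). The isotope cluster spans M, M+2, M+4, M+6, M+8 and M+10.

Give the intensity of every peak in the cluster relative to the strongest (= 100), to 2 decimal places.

Element Dw pattern (n=3): 0.11163204 : 0.36063062 : 0.38834263 : 0.13939471
Gallium pattern (n=2): 0.36132121 : 0.47955758 : 0.15912121
Convolve the two distributions (both contribute in 2-u steps):
  M: 0.11163204×0.36132121 = 0.040335
  M+2: 0.11163204×0.47955758 + 0.36063062×0.36132121 = 0.183837
  M+4: 0.11163204×0.15912121 + 0.36063062×0.47955758 + 0.38834263×0.36132121 = 0.331023
  M+6: 0.36063062×0.15912121 + 0.38834263×0.47955758 + 0.13939471×0.36132121 = 0.293983
  M+8: 0.38834263×0.15912121 + 0.13939471×0.47955758 = 0.128641
  M+10: 0.13939471×0.15912121 = 0.022181
Scale to base peak (0.331023) = 100: 12.18 : 55.54 : 100.00 : 88.81 : 38.86 : 6.70

12.18 : 55.54 : 100.00 : 88.81 : 38.86 : 6.70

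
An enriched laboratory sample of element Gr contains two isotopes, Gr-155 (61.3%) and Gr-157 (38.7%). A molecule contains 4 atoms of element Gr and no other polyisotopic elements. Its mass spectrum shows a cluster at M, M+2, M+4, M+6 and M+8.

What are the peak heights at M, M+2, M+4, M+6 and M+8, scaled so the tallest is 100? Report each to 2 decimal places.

39.60 : 100.00 : 94.70 : 39.86 : 6.29

Expanding (0.613 + 0.387)^4:
P(M) = 0.613^4 = 0.141202
P(M+2) = 4 × 0.613^3 × 0.387^1 = 0.356576
P(M+4) = 6 × 0.613^2 × 0.387^2 = 0.337671
P(M+6) = 4 × 0.613^1 × 0.387^3 = 0.142119
P(M+8) = 0.387^4 = 0.022431
The M+2 peak is largest (0.356576); scaling to 100 gives 39.60 : 100.00 : 94.70 : 39.86 : 6.29.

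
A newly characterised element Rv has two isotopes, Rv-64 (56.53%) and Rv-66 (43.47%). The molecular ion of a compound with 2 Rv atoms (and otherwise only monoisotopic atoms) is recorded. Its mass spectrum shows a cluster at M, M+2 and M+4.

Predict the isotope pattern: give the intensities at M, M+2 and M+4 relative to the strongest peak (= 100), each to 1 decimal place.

Each Rv atom is independently Rv-64 (p = 0.5653) or Rv-66 (q = 0.4347); the cluster is the binomial expansion (p + q)^2.
P(M) = 0.5653^2 = 0.319564
P(M+2) = 2 × 0.5653^1 × 0.4347^1 = 0.491472
P(M+4) = 0.4347^2 = 0.188964
The M+2 peak is largest (0.491472); scaling to 100 gives 65.0 : 100.0 : 38.4.

65.0 : 100.0 : 38.4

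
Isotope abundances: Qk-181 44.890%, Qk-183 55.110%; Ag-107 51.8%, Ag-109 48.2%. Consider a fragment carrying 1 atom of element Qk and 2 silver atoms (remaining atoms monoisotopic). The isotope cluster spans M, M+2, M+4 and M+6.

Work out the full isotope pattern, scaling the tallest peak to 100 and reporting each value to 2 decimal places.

Element Qk pattern (n=1): 0.4489 : 0.5511
Silver pattern (n=2): 0.268324 : 0.499352 : 0.232324
Convolve the two distributions (both contribute in 2-u steps):
  M: 0.4489×0.268324 = 0.120451
  M+2: 0.4489×0.499352 + 0.5511×0.268324 = 0.372032
  M+4: 0.4489×0.232324 + 0.5511×0.499352 = 0.379483
  M+6: 0.5511×0.232324 = 0.128034
Scale to base peak (0.379483) = 100: 31.74 : 98.04 : 100.00 : 33.74

31.74 : 98.04 : 100.00 : 33.74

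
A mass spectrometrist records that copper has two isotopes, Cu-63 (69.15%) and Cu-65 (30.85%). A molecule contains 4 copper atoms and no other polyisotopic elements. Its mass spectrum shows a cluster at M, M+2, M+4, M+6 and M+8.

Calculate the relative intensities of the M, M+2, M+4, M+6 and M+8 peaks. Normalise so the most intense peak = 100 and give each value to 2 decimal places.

Each Cu atom is independently Cu-63 (p = 0.6915) or Cu-65 (q = 0.3085); the cluster is the binomial expansion (p + q)^4.
P(M) = 0.6915^4 = 0.228649
P(M+2) = 4 × 0.6915^3 × 0.3085^1 = 0.408030
P(M+4) = 6 × 0.6915^2 × 0.3085^2 = 0.273052
P(M+6) = 4 × 0.6915^1 × 0.3085^3 = 0.081212
P(M+8) = 0.3085^4 = 0.009058
The M+2 peak is largest (0.408030); scaling to 100 gives 56.04 : 100.00 : 66.92 : 19.90 : 2.22.

56.04 : 100.00 : 66.92 : 19.90 : 2.22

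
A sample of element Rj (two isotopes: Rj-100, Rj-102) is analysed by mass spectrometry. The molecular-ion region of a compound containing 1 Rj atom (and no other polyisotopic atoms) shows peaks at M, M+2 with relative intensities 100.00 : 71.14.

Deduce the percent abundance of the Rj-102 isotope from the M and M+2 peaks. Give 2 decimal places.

41.57%

Let p = fractional abundance of Rj-100. I(M+2)/I(M) = [C(1,1)·p^0·(1−p)] / p^1 = 1·(1−p)/p = 71.14/100.00 = 0.7114
(1−p)/p = 0.7114/1 = 0.7114  ⇒  p = 1/(1 + 0.7114) = 0.5843
Rj-100: 58.43%, Rj-102: 41.57%.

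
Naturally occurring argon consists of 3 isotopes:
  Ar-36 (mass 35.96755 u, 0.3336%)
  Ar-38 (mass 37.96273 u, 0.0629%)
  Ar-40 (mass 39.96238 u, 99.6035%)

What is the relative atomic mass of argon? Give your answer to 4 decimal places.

The abundance-weighted mean is 0.003336 × 35.96755 + 0.000629 × 37.96273 + 0.996035 × 39.96238
= 0.119988 + 0.023879 + 39.803929 = 39.947796 u

39.9478 u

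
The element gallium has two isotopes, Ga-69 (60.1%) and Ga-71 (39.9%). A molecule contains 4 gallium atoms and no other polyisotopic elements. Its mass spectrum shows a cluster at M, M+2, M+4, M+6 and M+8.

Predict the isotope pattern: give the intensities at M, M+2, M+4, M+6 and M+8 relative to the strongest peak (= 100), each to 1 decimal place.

Expanding (0.601 + 0.399)^4:
P(M) = 0.601^4 = 0.130466
P(M+2) = 4 × 0.601^3 × 0.399^1 = 0.346463
P(M+4) = 6 × 0.601^2 × 0.399^2 = 0.345021
P(M+6) = 4 × 0.601^1 × 0.399^3 = 0.152705
P(M+8) = 0.399^4 = 0.025345
The M+2 peak is largest (0.346463); scaling to 100 gives 37.7 : 100.0 : 99.6 : 44.1 : 7.3.

37.7 : 100.0 : 99.6 : 44.1 : 7.3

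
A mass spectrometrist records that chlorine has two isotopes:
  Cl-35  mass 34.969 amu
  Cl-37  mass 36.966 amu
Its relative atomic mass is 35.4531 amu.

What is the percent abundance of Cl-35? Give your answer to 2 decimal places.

75.76%

Writing the weighted mean with unknown fraction x of Cl-35:
34.969·x + 36.966·(1 − x) = 35.4531
(34.969 − 36.966)·x = 35.4531 − 36.966
x = -1.5129 / -1.997 = 0.75759 → 75.76% Cl-35, 24.24% Cl-37.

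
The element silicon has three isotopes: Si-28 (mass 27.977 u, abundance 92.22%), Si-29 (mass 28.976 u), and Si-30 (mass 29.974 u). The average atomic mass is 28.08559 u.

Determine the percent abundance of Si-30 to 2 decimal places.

3.09%

The remaining 7.78% is split between Si-29 (fraction x) and Si-30 (fraction 0.0778 − x).
Substituting: 28.976x + 29.974(0.0778 − x) = 2.2852006
(28.976 − 29.974)x = -0.0467766  ⇒  x = 0.04687, y = 0.03093
Si-29: 4.69%, Si-30: 3.09%.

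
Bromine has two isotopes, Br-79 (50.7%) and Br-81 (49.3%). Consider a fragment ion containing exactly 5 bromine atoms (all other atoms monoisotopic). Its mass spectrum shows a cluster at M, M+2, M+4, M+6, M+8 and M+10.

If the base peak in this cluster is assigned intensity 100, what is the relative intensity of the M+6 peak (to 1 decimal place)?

Binomial terms of (0.507 + 0.493)^5: M 0.0335, M+2 0.1629, M+4 0.3168, M+6 0.3080, M+8 0.1497, M+10 0.0291 → M+4 is the base peak.
P(M+4) = C(5,2) × 0.507^3 × 0.493^2 = 10 × 0.13032384 × 0.243049 = 0.316751 (base)
P(M+6) = C(5,3) × 0.507^2 × 0.493^3 = 10 × 0.257049 × 0.11982316 = 0.308004
Relative intensity = 0.308004 / 0.316751 × 100 = 97.2

97.2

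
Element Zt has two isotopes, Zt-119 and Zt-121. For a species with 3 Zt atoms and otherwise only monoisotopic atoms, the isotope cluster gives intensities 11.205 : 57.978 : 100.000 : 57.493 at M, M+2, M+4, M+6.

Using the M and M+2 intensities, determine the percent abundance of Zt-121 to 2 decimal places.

63.30%

Let p = fractional abundance of Zt-119. I(M+2)/I(M) = [C(3,1)·p^2·(1−p)] / p^3 = 3·(1−p)/p = 57.978/11.205 = 5.1743
(1−p)/p = 5.1743/3 = 1.7248  ⇒  p = 1/(1 + 1.7248) = 0.3670
Zt-119: 36.70%, Zt-121: 63.30%.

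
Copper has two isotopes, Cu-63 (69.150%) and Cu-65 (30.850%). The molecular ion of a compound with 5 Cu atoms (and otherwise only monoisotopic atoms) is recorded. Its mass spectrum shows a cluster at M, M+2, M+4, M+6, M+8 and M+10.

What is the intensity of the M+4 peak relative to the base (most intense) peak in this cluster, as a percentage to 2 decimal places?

89.23%

Binomial terms of (0.69150 + 0.30850)^5: M 0.1581, M+2 0.3527, M+4 0.3147, M+6 0.1404, M+8 0.0313, M+10 0.0028 → M+2 is the base peak.
P(M+2) = C(5,1) × 0.69150^4 × 0.30850^1 = 5 × 0.2286487 × 0.3085 = 0.352691 (base)
P(M+4) = C(5,2) × 0.69150^3 × 0.30850^2 = 10 × 0.33065611 × 0.09517225 = 0.314693
Relative intensity = 0.314693 / 0.352691 × 100 = 89.23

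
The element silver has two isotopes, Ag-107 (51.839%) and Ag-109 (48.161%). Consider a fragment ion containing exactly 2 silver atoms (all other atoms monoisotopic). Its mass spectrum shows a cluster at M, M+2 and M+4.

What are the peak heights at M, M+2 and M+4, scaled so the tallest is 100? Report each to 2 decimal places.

Each Ag atom is independently Ag-107 (p = 0.51839) or Ag-109 (q = 0.48161); the cluster is the binomial expansion (p + q)^2.
P(M) = 0.51839^2 = 0.268728
P(M+2) = 2 × 0.51839^1 × 0.48161^1 = 0.499324
P(M+4) = 0.48161^2 = 0.231948
The M+2 peak is largest (0.499324); scaling to 100 gives 53.82 : 100.00 : 46.45.

53.82 : 100.00 : 46.45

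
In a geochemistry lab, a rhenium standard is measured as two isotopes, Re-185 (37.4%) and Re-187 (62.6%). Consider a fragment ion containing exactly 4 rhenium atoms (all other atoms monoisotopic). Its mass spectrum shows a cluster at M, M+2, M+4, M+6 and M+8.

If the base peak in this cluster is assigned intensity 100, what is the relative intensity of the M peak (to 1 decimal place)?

5.3

(0.374 + 0.626)^4 gives M 0.0196, M+2 0.1310, M+4 0.3289, M+6 0.3670, M+8 0.1536; the largest is M+6.
P(M+6) = C(4,3) × 0.374^1 × 0.626^3 = 4 × 0.3740 × 0.24531438 = 0.366990 (base)
P(M) = C(4,0) × 0.374^4 × 0.626^0 = 1 × 0.0195653 × 1.0000 = 0.019565
Relative intensity = 0.019565 / 0.366990 × 100 = 5.3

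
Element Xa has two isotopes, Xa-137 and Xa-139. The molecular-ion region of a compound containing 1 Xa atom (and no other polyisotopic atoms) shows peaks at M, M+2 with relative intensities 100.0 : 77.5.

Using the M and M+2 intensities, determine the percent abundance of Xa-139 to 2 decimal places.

Write p for the Xa-137 fraction. I(M+2)/I(M) = [C(1,1)·p^0·(1−p)] / p^1 = 1·(1−p)/p = 77.5/100.0 = 0.7750
(1−p)/p = 0.7750/1 = 0.7750  ⇒  p = 1/(1 + 0.7750) = 0.5634
Xa-137: 56.34%, Xa-139: 43.66%.

43.66%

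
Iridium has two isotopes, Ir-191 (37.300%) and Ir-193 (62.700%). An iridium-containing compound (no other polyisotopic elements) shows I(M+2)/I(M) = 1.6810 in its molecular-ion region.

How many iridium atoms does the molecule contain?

1

With n Ir atoms, P(M+2)/P(M) = C(n,1)·p^(n−1)q / p^n = n·q/p = n · 0.62700/0.37300.
n = 1.6810 × 0.37300/0.62700 = 1.00 ≈ 1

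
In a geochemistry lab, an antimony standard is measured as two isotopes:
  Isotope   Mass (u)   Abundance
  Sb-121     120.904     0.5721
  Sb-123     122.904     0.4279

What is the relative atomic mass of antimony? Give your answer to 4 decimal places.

121.7598 u

The abundance-weighted mean is 0.5721 × 120.904 + 0.4279 × 122.904
= 69.16918 + 52.59062 = 121.75980 u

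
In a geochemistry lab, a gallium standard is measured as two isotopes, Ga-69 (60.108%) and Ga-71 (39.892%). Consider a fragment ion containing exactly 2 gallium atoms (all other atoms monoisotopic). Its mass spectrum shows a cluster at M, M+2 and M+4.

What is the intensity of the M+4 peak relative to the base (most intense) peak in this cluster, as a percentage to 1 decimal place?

Binomial terms of (0.60108 + 0.39892)^2: M 0.3613, M+2 0.4796, M+4 0.1591 → M+2 is the base peak.
P(M+2) = C(2,1) × 0.60108^1 × 0.39892^1 = 2 × 0.60108 × 0.39892 = 0.479566 (base)
P(M+4) = C(2,2) × 0.60108^0 × 0.39892^2 = 1 × 1.0000 × 0.15913717 = 0.159137
Relative intensity = 0.159137 / 0.479566 × 100 = 33.2

33.2%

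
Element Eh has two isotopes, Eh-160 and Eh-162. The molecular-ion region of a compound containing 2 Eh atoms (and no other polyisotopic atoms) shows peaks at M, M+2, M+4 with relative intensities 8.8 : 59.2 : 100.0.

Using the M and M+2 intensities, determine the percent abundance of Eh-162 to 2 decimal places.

Let p = fractional abundance of Eh-160. I(M+2)/I(M) = [C(2,1)·p^1·(1−p)] / p^2 = 2·(1−p)/p = 59.2/8.8 = 6.7273
(1−p)/p = 6.7273/2 = 3.3636  ⇒  p = 1/(1 + 3.3636) = 0.2292
Eh-160: 22.92%, Eh-162: 77.08%.

77.08%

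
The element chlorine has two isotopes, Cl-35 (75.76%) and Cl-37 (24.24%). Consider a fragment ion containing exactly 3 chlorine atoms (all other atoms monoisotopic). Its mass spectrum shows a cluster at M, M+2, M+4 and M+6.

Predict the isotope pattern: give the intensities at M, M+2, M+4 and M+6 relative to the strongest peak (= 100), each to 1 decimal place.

Expanding (0.7576 + 0.2424)^3:
P(M) = 0.7576^3 = 0.434830
P(M+2) = 3 × 0.7576^2 × 0.2424^1 = 0.417382
P(M+4) = 3 × 0.7576^1 × 0.2424^2 = 0.133545
P(M+6) = 0.2424^3 = 0.014243
The M peak is largest (0.434830); scaling to 100 gives 100.0 : 96.0 : 30.7 : 3.3.

100.0 : 96.0 : 30.7 : 3.3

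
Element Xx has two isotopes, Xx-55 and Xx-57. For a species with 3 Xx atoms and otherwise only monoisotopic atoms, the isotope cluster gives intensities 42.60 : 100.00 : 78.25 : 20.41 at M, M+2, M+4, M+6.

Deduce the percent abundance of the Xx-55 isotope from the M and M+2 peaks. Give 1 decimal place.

Let p = fractional abundance of Xx-55. I(M+2)/I(M) = [C(3,1)·p^2·(1−p)] / p^3 = 3·(1−p)/p = 100.00/42.60 = 2.3474
(1−p)/p = 2.3474/3 = 0.7825  ⇒  p = 1/(1 + 0.7825) = 0.5610
Xx-55: 56.1%, Xx-57: 43.9%.

56.1%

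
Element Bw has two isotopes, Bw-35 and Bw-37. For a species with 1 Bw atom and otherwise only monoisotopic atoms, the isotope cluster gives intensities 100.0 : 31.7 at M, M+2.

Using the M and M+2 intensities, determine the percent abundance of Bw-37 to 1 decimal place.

Let p = fractional abundance of Bw-35. I(M+2)/I(M) = [C(1,1)·p^0·(1−p)] / p^1 = 1·(1−p)/p = 31.7/100.0 = 0.3170
(1−p)/p = 0.3170/1 = 0.3170  ⇒  p = 1/(1 + 0.3170) = 0.7593
Bw-35: 75.9%, Bw-37: 24.1%.

24.1%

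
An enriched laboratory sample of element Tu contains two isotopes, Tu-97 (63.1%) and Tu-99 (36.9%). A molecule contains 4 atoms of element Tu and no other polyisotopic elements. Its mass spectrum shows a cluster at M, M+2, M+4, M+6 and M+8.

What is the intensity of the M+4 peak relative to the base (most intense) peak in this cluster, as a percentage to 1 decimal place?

87.7%

Binomial terms of (0.631 + 0.369)^4: M 0.1585, M+2 0.3708, M+4 0.3253, M+6 0.1268, M+8 0.0185 → M+2 is the base peak.
P(M+2) = C(4,1) × 0.631^3 × 0.369^1 = 4 × 0.25123959 × 0.3690 = 0.370830 (base)
P(M+4) = C(4,2) × 0.631^2 × 0.369^2 = 6 × 0.398161 × 0.136161 = 0.325284
Relative intensity = 0.325284 / 0.370830 × 100 = 87.7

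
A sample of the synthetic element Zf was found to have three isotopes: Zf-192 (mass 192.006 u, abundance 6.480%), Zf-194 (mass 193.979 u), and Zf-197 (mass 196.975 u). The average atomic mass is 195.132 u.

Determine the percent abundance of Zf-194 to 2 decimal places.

The remaining 93.520% is split between Zf-194 (fraction x) and Zf-197 (fraction 0.93520 − x).
Substituting: 193.979x + 196.975(0.93520 − x) = 182.6900112
(193.979 − 196.975)x = -1.5210088  ⇒  x = 0.50768, y = 0.42752
Zf-194: 50.77%, Zf-197: 42.75%.

50.77%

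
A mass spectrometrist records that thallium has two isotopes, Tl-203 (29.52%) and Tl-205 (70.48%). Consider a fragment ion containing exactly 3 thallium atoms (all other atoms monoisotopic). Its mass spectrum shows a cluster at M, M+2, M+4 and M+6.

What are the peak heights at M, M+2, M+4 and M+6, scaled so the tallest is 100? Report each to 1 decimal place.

The 3 Tl atoms are independent, so intensities follow the terms of (0.2952 + 0.7048)^3.
P(M) = 0.2952^3 = 0.025725
P(M+2) = 3 × 0.2952^2 × 0.7048^1 = 0.184255
P(M+4) = 3 × 0.2952^1 × 0.7048^2 = 0.439916
P(M+6) = 0.7048^3 = 0.350104
The M+4 peak is largest (0.439916); scaling to 100 gives 5.8 : 41.9 : 100.0 : 79.6.

5.8 : 41.9 : 100.0 : 79.6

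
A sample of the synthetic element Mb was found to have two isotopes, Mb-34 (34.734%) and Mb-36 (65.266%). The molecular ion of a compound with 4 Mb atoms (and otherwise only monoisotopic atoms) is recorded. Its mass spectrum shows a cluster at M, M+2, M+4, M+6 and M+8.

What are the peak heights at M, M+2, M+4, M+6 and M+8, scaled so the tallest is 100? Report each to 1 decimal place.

The 4 Mb atoms are independent, so intensities follow the terms of (0.34734 + 0.65266)^4.
P(M) = 0.34734^4 = 0.014555
P(M+2) = 4 × 0.34734^3 × 0.65266^1 = 0.109399
P(M+4) = 6 × 0.34734^2 × 0.65266^2 = 0.308344
P(M+6) = 4 × 0.34734^1 × 0.65266^3 = 0.386256
P(M+8) = 0.65266^4 = 0.181446
The M+6 peak is largest (0.386256); scaling to 100 gives 3.8 : 28.3 : 79.8 : 100.0 : 47.0.

3.8 : 28.3 : 79.8 : 100.0 : 47.0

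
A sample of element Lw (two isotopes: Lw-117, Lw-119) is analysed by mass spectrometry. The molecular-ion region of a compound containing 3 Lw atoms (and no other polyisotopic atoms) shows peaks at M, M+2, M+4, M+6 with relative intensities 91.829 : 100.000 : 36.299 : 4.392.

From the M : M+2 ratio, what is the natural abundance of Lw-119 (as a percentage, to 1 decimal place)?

26.6%

If p is the fraction of Lw that is Lw-117, then I(M+2)/I(M) = [C(3,1)·p^2·(1−p)] / p^3 = 3·(1−p)/p = 100.000/91.829 = 1.0890
(1−p)/p = 1.0890/3 = 0.3630  ⇒  p = 1/(1 + 0.3630) = 0.7337
Lw-117: 73.4%, Lw-119: 26.6%.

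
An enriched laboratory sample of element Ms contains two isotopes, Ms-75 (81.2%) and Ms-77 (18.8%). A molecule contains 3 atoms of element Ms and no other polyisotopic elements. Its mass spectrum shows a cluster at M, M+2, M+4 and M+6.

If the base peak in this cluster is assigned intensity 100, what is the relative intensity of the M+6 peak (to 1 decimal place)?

(0.812 + 0.188)^3 gives M 0.5354, M+2 0.3719, M+4 0.0861, M+6 0.0066; the largest is M.
P(M) = C(3,0) × 0.812^3 × 0.188^0 = 1 × 0.53538733 × 1.0000 = 0.535387 (base)
P(M+6) = C(3,3) × 0.812^0 × 0.188^3 = 1 × 1.0000 × 0.00664467 = 0.006645
Relative intensity = 0.006645 / 0.535387 × 100 = 1.2

1.2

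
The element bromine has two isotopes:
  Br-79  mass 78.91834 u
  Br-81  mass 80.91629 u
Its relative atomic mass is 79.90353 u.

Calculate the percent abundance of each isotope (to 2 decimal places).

Let x be the fractional abundance of Br-79; then Br-81 has abundance 1 − x.
78.91834·x + 80.91629·(1 − x) = 79.90353
(78.91834 − 80.91629)·x = 79.90353 − 80.91629
x = -1.01276 / -1.99795 = 0.50690 → 50.69% Br-79, 49.31% Br-81.

Br-79: 50.69%, Br-81: 49.31%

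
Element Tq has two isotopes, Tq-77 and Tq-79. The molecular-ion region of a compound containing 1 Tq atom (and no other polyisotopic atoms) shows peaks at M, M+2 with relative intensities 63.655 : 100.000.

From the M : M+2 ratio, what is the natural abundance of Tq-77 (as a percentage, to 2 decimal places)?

Write p for the Tq-77 fraction. I(M+2)/I(M) = [C(1,1)·p^0·(1−p)] / p^1 = 1·(1−p)/p = 100.000/63.655 = 1.5710
(1−p)/p = 1.5710/1 = 1.5710  ⇒  p = 1/(1 + 1.5710) = 0.3890
Tq-77: 38.90%, Tq-79: 61.10%.

38.90%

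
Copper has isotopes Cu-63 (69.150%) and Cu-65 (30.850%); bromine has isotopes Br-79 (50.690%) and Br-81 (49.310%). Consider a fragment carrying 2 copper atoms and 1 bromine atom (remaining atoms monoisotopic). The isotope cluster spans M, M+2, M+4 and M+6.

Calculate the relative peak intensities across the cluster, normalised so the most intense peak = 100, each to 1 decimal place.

Copper pattern (n=2): 0.47817225 : 0.4266555 : 0.09517225
Bromine pattern (n=1): 0.5069 : 0.4931
Convolve the two distributions (both contribute in 2-u steps):
  M: 0.47817225×0.5069 = 0.242386
  M+2: 0.47817225×0.4931 + 0.4266555×0.5069 = 0.452058
  M+4: 0.4266555×0.4931 + 0.09517225×0.5069 = 0.258627
  M+6: 0.09517225×0.4931 = 0.046929
Scale to base peak (0.452058) = 100: 53.6 : 100.0 : 57.2 : 10.4

53.6 : 100.0 : 57.2 : 10.4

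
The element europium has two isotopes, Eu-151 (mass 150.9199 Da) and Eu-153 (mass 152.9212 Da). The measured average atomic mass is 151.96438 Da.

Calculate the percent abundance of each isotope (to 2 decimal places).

Let x be the fractional abundance of Eu-151; then Eu-153 has abundance 1 − x.
150.9199·x + 152.9212·(1 − x) = 151.96438
(150.9199 − 152.9212)·x = 151.96438 − 152.9212
x = -0.95682 / -2.0013 = 0.47810 → 47.81% Eu-151, 52.19% Eu-153.

Eu-151: 47.81%, Eu-153: 52.19%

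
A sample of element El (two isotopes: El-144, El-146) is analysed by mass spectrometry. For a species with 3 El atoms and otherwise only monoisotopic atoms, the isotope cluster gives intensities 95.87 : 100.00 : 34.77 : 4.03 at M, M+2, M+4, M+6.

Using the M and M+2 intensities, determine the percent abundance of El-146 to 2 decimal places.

Write p for the El-144 fraction. I(M+2)/I(M) = [C(3,1)·p^2·(1−p)] / p^3 = 3·(1−p)/p = 100.00/95.87 = 1.0431
(1−p)/p = 1.0431/3 = 0.3477  ⇒  p = 1/(1 + 0.3477) = 0.7420
El-144: 74.20%, El-146: 25.80%.

25.80%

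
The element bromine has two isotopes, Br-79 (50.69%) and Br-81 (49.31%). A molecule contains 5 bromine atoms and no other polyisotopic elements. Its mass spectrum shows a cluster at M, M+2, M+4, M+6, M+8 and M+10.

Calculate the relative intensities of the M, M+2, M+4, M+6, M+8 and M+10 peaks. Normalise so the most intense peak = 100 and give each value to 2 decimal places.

10.57 : 51.40 : 100.00 : 97.28 : 47.31 : 9.21

Each Br atom is independently Br-79 (p = 0.5069) or Br-81 (q = 0.4931); the cluster is the binomial expansion (p + q)^5.
P(M) = 0.5069^5 = 0.033467
P(M+2) = 5 × 0.5069^4 × 0.4931^1 = 0.162777
P(M+4) = 10 × 0.5069^3 × 0.4931^2 = 0.316692
P(M+6) = 10 × 0.5069^2 × 0.4931^3 = 0.308070
P(M+8) = 5 × 0.5069^1 × 0.4931^4 = 0.149842
P(M+10) = 0.4931^5 = 0.029152
The M+4 peak is largest (0.316692); scaling to 100 gives 10.57 : 51.40 : 100.00 : 97.28 : 47.31 : 9.21.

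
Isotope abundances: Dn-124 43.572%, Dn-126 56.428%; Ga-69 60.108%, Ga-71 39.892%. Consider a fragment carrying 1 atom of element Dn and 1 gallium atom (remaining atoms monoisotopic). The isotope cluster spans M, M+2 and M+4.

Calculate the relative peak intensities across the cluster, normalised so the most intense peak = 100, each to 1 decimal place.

Element Dn pattern (n=1): 0.43572 : 0.56428
Gallium pattern (n=1): 0.60108 : 0.39892
Convolve the two distributions (both contribute in 2-u steps):
  M: 0.43572×0.60108 = 0.261903
  M+2: 0.43572×0.39892 + 0.56428×0.60108 = 0.512995
  M+4: 0.56428×0.39892 = 0.225103
Scale to base peak (0.512995) = 100: 51.1 : 100.0 : 43.9

51.1 : 100.0 : 43.9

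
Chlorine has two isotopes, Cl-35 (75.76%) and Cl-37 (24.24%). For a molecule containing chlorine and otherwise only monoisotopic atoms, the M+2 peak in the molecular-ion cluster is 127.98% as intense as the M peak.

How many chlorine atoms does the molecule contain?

The M+2/M ratio from n Cl atoms is n · q/p = n · 0.2424/0.7576.
n = 1.2798 × 0.7576/0.2424 = 4.00 ≈ 4

4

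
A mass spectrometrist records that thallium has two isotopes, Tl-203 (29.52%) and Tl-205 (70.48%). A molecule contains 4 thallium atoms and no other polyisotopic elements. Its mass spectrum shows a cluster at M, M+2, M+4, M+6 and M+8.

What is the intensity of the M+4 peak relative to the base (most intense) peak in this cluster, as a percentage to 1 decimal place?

Term probabilities: M 0.0076, M+2 0.0725, M+4 0.2597, M+6 0.4134, M+8 0.2468. Base peak = M+6.
P(M+6) = C(4,3) × 0.2952^1 × 0.7048^3 = 4 × 0.2952 × 0.35010449 = 0.413403 (base)
P(M+4) = C(4,2) × 0.2952^2 × 0.7048^2 = 6 × 0.08714304 × 0.49674304 = 0.259726
Relative intensity = 0.259726 / 0.413403 × 100 = 62.8

62.8%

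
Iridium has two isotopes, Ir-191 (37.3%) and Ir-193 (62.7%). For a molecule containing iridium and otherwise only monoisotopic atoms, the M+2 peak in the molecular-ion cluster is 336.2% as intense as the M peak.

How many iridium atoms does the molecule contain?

The M+2/M ratio from n Ir atoms is n · q/p = n · 0.627/0.373.
n = 3.362 × 0.373/0.627 = 2.00 ≈ 2

2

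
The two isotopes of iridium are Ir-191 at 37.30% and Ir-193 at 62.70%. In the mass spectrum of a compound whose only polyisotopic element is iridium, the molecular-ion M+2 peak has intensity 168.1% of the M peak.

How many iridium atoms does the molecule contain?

With n Ir atoms, P(M+2)/P(M) = C(n,1)·p^(n−1)q / p^n = n·q/p = n · 0.6270/0.3730.
n = 1.681 × 0.3730/0.6270 = 1.00 ≈ 1

1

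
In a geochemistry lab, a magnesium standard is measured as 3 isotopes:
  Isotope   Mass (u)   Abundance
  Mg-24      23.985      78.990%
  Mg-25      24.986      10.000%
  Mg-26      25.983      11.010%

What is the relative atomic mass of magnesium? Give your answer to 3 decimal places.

The abundance-weighted mean is 0.78990 × 23.985 + 0.10000 × 24.986 + 0.11010 × 25.983
= 18.9458 + 2.4986 + 2.8607 = 24.3051 u

24.305 u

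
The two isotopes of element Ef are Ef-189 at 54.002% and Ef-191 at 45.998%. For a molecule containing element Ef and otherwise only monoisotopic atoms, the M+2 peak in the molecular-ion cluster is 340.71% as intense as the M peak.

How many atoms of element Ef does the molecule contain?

4

The M+2/M ratio from n Ef atoms is n · q/p = n · 0.45998/0.54002.
n = 3.4071 × 0.54002/0.45998 = 4.00 ≈ 4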